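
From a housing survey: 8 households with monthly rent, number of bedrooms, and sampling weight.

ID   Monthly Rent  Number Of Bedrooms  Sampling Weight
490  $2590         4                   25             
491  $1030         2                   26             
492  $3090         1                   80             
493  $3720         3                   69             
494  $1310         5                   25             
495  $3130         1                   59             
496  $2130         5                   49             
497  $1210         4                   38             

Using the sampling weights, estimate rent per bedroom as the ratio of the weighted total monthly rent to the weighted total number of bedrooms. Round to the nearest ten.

940

Σ wᵢ·y = 963180
Σ wᵢ·x = 4×25 + 2×26 + 1×80 + 3×69 + 5×25 + 1×59 + 5×49 + 4×38
  = 100 + 52 + 80 + 207 + 125 + 59 + 245 + 152 = 1020
Ratio = 963180 / 1020 = 944.29412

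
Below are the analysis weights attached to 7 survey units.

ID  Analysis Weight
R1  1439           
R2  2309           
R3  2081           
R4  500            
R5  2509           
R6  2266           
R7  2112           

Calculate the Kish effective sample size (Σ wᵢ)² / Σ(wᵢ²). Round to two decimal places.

Σ wᵢ = 1439 + 2309 + 2081 + 500 + 2509 + 2266 + 2112 = 13216
Σ wᵢ² = 2070721 + 5331481 + 4330561 + 250000 + 6295081 + 5134756 + 4460544 = 27873144
n_eff = 13216² / 27873144 = 174662656 / 27873144 = 6.2663421

6.27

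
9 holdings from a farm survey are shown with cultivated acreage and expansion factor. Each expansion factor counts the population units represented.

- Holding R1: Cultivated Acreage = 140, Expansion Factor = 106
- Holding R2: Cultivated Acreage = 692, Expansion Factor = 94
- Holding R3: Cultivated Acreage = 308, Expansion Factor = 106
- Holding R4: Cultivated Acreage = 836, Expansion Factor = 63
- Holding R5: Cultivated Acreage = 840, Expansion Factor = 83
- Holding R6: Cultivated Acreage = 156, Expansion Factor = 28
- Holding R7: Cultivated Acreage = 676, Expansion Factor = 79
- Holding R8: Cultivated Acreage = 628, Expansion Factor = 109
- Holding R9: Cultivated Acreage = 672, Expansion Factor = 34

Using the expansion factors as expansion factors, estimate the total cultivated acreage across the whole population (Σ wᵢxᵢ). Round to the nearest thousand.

384000

Weighted total = 383996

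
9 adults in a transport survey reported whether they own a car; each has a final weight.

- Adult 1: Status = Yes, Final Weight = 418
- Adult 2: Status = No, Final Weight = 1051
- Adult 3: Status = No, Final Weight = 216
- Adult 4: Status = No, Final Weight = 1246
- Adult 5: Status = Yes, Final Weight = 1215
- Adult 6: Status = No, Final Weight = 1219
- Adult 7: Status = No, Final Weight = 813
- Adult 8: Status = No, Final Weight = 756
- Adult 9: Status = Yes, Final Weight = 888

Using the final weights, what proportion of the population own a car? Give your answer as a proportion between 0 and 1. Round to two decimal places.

Sum of weights for 'Yes' = 418 + 1215 + 888 = 2521
Total weight = 418 + 1051 + 216 + 1246 + 1215 + 1219 + 813 + 756 + 888 = 7822
Weighted proportion = 2521 / 7822 = 0.32229609

0.32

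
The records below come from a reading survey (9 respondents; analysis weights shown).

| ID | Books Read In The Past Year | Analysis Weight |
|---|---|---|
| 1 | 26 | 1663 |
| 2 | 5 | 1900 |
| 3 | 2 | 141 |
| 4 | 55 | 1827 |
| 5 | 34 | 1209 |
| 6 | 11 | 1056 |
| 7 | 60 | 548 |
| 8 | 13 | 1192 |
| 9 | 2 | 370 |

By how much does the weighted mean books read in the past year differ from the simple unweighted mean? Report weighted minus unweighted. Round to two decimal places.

Unweighted sum = 208
Unweighted mean = 208 / 9 = 23.111111
Weighted sum = 26×1663 + 5×1900 + 2×141 + 55×1827 + 34×1209 + 11×1056 + 60×548 + 13×1192 + 2×370
  = 43238 + 9500 + 282 + 100485 + 41106 + 11616 + 32880 + 15496 + 740 = 255343
Sum of weights = 1663 + 1900 + 141 + 1827 + 1209 + 1056 + 548 + 1192 + 370 = 9906
Weighted mean = 255343 / 9906 = 25.7766
Difference (weighted minus unweighted) = 2.6654889

2.67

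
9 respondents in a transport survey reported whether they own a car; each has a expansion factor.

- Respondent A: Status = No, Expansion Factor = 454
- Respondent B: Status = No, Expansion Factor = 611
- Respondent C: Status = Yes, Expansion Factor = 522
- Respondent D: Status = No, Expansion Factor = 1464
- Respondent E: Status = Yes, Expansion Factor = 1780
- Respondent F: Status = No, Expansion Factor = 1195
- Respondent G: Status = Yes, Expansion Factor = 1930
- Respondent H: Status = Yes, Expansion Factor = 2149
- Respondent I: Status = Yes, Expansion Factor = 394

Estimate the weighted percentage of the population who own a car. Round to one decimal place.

64.5

Sum of weights for 'Yes' = 522 + 1780 + 1930 + 2149 + 394 = 6775
Total weight = 10499
Weighted proportion = 6775 / 10499 = 0.64529955 → 64.529955%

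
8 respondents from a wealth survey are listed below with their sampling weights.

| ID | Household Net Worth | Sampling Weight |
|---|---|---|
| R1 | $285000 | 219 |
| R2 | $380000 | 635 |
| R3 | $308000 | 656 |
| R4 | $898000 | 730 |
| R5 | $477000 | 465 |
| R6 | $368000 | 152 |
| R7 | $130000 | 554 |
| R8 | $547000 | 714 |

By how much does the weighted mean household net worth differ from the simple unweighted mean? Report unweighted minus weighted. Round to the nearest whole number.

-36874

Unweighted sum = 285000 + 380000 + 308000 + 898000 + 477000 + 368000 + 130000 + 547000 = 3393000
Unweighted mean = 3393000 / 8 = 424125
Weighted sum = 285000×219 + 380000×635 + 308000×656 + 898000×730 + 477000×465 + 368000×152 + 130000×554 + 547000×714
  = 62415000 + 241300000 + 202048000 + 655540000 + 221805000 + 55936000 + 72020000 + 390558000 = 1901622000
Sum of weights = 219 + 635 + 656 + 730 + 465 + 152 + 554 + 714 = 4125
Weighted mean = 1901622000 / 4125 = 460999.27
Difference (unweighted minus weighted) = -36874.273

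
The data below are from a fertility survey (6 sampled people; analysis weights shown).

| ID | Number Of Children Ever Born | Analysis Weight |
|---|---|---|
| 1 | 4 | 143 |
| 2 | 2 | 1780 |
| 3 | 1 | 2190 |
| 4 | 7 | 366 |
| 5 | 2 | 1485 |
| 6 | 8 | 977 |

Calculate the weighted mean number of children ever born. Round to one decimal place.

Weighted sum = 4×143 + 2×1780 + 1×2190 + 7×366 + 2×1485 + 8×977
  = 572 + 3560 + 2190 + 2562 + 2970 + 7816 = 19670
Sum of weights = 6941
Weighted mean = 19670 / 6941 = 2.8338856

2.8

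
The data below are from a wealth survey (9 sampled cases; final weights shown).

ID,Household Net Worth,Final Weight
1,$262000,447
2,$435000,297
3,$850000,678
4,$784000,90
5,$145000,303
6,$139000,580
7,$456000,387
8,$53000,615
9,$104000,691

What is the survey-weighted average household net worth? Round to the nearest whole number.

Weighted sum = 1298655000
Sum of weights = 447 + 297 + 678 + 90 + 303 + 580 + 387 + 615 + 691 = 4088
Weighted mean = 1298655000 / 4088 = 317674.9

317675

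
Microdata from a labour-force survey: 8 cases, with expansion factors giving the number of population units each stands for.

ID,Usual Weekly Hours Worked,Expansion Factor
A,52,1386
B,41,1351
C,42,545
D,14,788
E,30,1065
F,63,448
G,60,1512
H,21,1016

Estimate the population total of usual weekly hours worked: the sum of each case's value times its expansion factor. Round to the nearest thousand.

334000

Weighted total = 52×1386 + 41×1351 + 42×545 + 14×788 + 30×1065 + 63×448 + 60×1512 + 21×1016
  = 72072 + 55391 + 22890 + 11032 + 31950 + 28224 + 90720 + 21336 = 333615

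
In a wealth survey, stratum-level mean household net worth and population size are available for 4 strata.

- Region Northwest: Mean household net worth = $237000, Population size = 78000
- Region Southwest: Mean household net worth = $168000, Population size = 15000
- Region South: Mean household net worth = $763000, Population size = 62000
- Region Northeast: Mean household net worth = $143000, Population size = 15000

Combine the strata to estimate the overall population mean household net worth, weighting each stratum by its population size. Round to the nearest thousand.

414000

Σ Nₕ·x̄ₕ = 70457000000
Σ Nₕ = 78000 + 15000 + 62000 + 15000 = 170000
Overall mean = 70457000000 / 170000 = 414452.94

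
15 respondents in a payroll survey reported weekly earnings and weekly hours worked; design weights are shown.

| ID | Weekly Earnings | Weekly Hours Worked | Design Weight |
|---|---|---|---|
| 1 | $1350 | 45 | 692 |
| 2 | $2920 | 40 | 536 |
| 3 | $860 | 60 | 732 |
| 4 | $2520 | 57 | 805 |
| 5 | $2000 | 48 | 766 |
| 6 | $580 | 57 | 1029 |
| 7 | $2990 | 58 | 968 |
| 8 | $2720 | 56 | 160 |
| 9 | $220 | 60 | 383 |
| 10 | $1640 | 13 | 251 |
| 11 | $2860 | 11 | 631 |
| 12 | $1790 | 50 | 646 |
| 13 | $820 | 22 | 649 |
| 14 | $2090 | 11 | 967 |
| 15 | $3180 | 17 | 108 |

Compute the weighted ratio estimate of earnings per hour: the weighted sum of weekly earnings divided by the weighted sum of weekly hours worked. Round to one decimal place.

42.9

Σ wᵢ·y = 16969330
Σ wᵢ·x = 395145
Ratio = 16969330 / 395145 = 42.944565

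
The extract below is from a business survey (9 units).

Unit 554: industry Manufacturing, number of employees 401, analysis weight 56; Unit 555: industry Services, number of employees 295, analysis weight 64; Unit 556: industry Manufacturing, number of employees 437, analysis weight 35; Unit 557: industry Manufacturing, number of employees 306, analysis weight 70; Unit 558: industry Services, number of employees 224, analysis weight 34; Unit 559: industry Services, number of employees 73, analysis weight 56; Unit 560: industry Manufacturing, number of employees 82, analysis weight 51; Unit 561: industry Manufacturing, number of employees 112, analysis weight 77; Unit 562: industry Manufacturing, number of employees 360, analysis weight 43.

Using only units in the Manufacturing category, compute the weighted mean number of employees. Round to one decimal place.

263.4

Manufacturing rows: 554, 556, 557, 560, 561, 562
Weighted sum = 401×56 + 437×35 + 306×70 + 82×51 + 112×77 + 360×43
  = 22456 + 15295 + 21420 + 4182 + 8624 + 15480 = 87457
Sum of weights = 56 + 35 + 70 + 51 + 77 + 43 = 332
Weighted mean = 87457 / 332 = 263.4247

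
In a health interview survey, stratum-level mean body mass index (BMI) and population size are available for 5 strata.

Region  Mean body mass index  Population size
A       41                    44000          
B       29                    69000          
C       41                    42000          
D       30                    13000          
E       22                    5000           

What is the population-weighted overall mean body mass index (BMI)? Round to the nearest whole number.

35

Σ Nₕ·x̄ₕ = 41×44000 + 29×69000 + 41×42000 + 30×13000 + 22×5000
  = 1804000 + 2001000 + 1722000 + 390000 + 110000 = 6027000
Σ Nₕ = 44000 + 69000 + 42000 + 13000 + 5000 = 173000
Overall mean = 6027000 / 173000 = 34.83815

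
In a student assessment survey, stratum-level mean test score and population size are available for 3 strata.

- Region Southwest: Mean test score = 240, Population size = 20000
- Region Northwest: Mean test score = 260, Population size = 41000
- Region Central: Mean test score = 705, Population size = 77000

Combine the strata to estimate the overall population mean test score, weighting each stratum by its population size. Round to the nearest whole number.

Σ Nₕ·x̄ₕ = 240×20000 + 260×41000 + 705×77000
  = 69745000
Σ Nₕ = 138000
Overall mean = 69745000 / 138000 = 505.39855

505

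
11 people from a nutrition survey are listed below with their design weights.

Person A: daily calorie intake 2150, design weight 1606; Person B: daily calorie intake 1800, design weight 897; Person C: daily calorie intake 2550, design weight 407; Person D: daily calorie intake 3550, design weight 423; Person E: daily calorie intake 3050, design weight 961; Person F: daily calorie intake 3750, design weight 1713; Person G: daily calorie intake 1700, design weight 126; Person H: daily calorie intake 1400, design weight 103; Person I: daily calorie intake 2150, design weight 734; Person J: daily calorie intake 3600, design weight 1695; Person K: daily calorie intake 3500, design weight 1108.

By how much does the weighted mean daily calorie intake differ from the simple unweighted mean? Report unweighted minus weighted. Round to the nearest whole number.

Unweighted sum = 2150 + 1800 + 2550 + 3550 + 3050 + 3750 + 1700 + 1400 + 2150 + 3600 + 3500 = 29200
Unweighted mean = 29200 / 11 = 2654.5455
Weighted sum = 2150×1606 + 1800×897 + 2550×407 + 3550×423 + 3050×961 + 3750×1713 + 1700×126 + 1400×103 + 2150×734 + 3600×1695 + 3500×1108
  = 28878300
Sum of weights = 9773
Weighted mean = 28878300 / 9773 = 2954.9064
Difference (unweighted minus weighted) = -300.36092

-300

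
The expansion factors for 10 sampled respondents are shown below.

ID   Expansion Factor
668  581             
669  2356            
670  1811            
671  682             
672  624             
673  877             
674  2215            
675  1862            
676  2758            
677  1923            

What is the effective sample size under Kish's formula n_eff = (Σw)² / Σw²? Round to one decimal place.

8.1

Σ wᵢ = 581 + 2356 + 1811 + 682 + 624 + 877 + 2215 + 1862 + 2758 + 1923 = 15689
Σ wᵢ² = 337561 + 5550736 + 3279721 + 465124 + 389376 + 769129 + 4906225 + 3467044 + 7606564 + 3697929 = 30469409
n_eff = 15689² / 30469409 = 246144721 / 30469409 = 8.0784212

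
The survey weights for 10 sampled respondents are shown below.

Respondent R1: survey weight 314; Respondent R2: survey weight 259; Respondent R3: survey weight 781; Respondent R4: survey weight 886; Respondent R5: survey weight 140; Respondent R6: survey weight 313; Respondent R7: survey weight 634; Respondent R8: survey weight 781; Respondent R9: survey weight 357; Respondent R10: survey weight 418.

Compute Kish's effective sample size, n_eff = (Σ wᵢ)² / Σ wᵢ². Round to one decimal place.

Σ wᵢ = 314 + 259 + 781 + 886 + 140 + 313 + 634 + 781 + 357 + 418 = 4883
Σ wᵢ² = 98596 + 67081 + 609961 + 784996 + 19600 + 97969 + 401956 + 609961 + 127449 + 174724 = 2992293
n_eff = 4883² / 2992293 = 23843689 / 2992293 = 7.9683671

8.0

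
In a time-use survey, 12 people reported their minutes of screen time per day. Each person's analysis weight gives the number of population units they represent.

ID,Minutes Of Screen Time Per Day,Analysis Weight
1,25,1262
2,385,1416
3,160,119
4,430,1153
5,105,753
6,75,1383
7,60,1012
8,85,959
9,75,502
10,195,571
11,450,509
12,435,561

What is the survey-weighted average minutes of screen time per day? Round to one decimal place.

Weighted sum = 25×1262 + 385×1416 + 160×119 + 430×1153 + 105×753 + 75×1383 + 60×1012 + 85×959 + 75×502 + 195×571 + 450×509 + 435×561
  = 2038645
Sum of weights = 1262 + 1416 + 119 + 1153 + 753 + 1383 + 1012 + 959 + 502 + 571 + 509 + 561 = 10200
Weighted mean = 2038645 / 10200 = 199.86716

199.9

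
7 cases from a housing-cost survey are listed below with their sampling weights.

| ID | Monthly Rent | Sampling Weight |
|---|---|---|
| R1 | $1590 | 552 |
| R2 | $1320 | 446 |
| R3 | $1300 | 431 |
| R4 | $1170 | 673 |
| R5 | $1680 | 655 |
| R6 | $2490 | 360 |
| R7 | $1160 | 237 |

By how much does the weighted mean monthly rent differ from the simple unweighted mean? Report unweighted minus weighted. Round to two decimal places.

Unweighted sum = 1590 + 1320 + 1300 + 1170 + 1680 + 2490 + 1160 = 10710
Unweighted mean = 10710 / 7 = 1530
Weighted sum = 1590×552 + 1320×446 + 1300×431 + 1170×673 + 1680×655 + 2490×360 + 1160×237
  = 877680 + 588720 + 560300 + 787410 + 1100400 + 896400 + 274920 = 5085830
Sum of weights = 552 + 446 + 431 + 673 + 655 + 360 + 237 = 3354
Weighted mean = 5085830 / 3354 = 1516.3476
Difference (unweighted minus weighted) = 13.652355

13.65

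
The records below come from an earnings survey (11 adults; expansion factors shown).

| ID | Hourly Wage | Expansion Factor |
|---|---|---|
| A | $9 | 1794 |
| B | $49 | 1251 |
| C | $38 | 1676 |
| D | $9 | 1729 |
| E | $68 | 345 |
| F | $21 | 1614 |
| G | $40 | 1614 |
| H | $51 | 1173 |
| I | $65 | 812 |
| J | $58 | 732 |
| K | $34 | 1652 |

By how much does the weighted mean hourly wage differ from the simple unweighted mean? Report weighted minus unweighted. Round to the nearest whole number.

Unweighted sum = 9 + 49 + 38 + 9 + 68 + 21 + 40 + 51 + 65 + 58 + 34 = 442
Unweighted mean = 442 / 11 = 40.181818
Weighted sum = 9×1794 + 49×1251 + 38×1676 + 9×1729 + 68×345 + 21×1614 + 40×1614 + 51×1173 + 65×812 + 58×732 + 34×1652
  = 489835
Sum of weights = 1794 + 1251 + 1676 + 1729 + 345 + 1614 + 1614 + 1173 + 812 + 732 + 1652 = 14392
Weighted mean = 489835 / 14392 = 34.035228
Difference (weighted minus unweighted) = -6.1465903

-6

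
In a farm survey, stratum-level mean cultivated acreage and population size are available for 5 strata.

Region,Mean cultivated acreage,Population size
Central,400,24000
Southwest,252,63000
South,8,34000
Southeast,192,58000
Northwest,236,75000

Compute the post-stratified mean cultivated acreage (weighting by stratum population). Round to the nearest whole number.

215

Σ Nₕ·x̄ₕ = 400×24000 + 252×63000 + 8×34000 + 192×58000 + 236×75000
  = 54584000
Σ Nₕ = 24000 + 63000 + 34000 + 58000 + 75000 = 254000
Overall mean = 54584000 / 254000 = 214.89764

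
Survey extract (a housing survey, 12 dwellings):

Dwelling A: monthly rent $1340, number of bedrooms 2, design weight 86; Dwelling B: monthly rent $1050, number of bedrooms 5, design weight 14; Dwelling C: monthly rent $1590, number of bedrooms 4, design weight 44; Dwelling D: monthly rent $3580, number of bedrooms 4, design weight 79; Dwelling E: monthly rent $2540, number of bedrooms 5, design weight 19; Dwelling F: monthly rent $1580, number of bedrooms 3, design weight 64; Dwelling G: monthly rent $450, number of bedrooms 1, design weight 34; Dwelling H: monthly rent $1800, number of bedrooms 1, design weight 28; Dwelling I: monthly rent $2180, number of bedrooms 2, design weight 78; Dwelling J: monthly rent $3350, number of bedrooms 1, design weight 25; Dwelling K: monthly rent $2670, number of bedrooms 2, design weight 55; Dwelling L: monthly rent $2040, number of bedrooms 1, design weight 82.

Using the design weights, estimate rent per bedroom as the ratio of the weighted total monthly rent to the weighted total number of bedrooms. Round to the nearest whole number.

869

Σ wᵢ·y = 1340×86 + 1050×14 + 1590×44 + 3580×79 + 2540×19 + 1580×64 + 450×34 + 1800×28 + 2180×78 + 3350×25 + 2670×55 + 2040×82
  = 115240 + 14700 + 69960 + 282820 + 48260 + 101120 + 15300 + 50400 + 170040 + 83750 + 146850 + 167280 = 1265720
Σ wᵢ·x = 2×86 + 5×14 + 4×44 + 4×79 + 5×19 + 3×64 + 1×34 + 1×28 + 2×78 + 1×25 + 2×55 + 1×82
  = 1456
Ratio = 1265720 / 1456 = 869.31319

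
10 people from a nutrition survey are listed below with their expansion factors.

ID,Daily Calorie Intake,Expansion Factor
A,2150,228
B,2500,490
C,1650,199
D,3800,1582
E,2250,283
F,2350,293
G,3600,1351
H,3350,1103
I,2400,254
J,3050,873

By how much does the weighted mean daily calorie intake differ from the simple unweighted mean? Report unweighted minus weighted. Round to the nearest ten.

-480

Unweighted sum = 2150 + 2500 + 1650 + 3800 + 2250 + 2350 + 3600 + 3350 + 2400 + 3050 = 27100
Unweighted mean = 27100 / 10 = 2710
Weighted sum = 21211350
Sum of weights = 228 + 490 + 199 + 1582 + 283 + 293 + 1351 + 1103 + 254 + 873 = 6656
Weighted mean = 21211350 / 6656 = 3186.8014
Difference (unweighted minus weighted) = -476.80138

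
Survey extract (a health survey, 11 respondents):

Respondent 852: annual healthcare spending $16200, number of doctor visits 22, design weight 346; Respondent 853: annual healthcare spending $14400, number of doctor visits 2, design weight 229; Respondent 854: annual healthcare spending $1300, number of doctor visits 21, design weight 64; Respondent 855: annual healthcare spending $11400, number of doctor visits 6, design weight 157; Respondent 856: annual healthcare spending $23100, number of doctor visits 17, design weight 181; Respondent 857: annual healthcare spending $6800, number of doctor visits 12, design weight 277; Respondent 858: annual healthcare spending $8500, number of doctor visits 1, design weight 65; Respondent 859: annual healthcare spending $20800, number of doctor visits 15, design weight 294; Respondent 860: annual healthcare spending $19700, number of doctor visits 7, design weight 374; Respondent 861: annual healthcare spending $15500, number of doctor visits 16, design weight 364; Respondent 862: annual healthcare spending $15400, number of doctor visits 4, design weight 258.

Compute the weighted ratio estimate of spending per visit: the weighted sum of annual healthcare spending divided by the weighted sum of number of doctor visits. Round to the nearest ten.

Σ wᵢ·y = 16200×346 + 14400×229 + 1300×64 + 11400×157 + 23100×181 + 6800×277 + 8500×65 + 20800×294 + 19700×374 + 15500×364 + 15400×258
  = 5605200 + 3297600 + 83200 + 1789800 + 4181100 + 1883600 + 552500 + 6115200 + 7367800 + 5642000 + 3973200 = 40491200
Σ wᵢ·x = 22×346 + 2×229 + 21×64 + 6×157 + 17×181 + 12×277 + 1×65 + 15×294 + 7×374 + 16×364 + 4×258
  = 7612 + 458 + 1344 + 942 + 3077 + 3324 + 65 + 4410 + 2618 + 5824 + 1032 = 30706
Ratio = 40491200 / 30706 = 1318.6739

1320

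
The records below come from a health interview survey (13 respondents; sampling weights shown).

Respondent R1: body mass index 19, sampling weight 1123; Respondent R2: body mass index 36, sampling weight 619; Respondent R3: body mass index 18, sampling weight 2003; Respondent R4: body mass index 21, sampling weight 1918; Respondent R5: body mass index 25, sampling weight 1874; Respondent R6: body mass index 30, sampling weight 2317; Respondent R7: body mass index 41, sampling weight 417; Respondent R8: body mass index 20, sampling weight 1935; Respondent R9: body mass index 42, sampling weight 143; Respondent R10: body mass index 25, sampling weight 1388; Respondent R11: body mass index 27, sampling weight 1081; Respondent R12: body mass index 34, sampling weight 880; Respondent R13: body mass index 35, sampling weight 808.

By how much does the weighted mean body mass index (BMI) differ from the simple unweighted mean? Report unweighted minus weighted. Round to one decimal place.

Unweighted sum = 373
Unweighted mean = 373 / 13 = 28.692308
Weighted sum = 420203
Sum of weights = 16506
Weighted mean = 420203 / 16506 = 25.457591
Difference (unweighted minus weighted) = 3.2347165

3.2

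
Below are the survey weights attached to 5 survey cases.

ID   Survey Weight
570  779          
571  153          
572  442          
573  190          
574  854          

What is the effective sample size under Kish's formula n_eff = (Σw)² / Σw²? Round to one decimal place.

3.7

Σ wᵢ = 2418
Σ wᵢ² = 606841 + 23409 + 195364 + 36100 + 729316 = 1591030
n_eff = 2418² / 1591030 = 5846724 / 1591030 = 3.6748044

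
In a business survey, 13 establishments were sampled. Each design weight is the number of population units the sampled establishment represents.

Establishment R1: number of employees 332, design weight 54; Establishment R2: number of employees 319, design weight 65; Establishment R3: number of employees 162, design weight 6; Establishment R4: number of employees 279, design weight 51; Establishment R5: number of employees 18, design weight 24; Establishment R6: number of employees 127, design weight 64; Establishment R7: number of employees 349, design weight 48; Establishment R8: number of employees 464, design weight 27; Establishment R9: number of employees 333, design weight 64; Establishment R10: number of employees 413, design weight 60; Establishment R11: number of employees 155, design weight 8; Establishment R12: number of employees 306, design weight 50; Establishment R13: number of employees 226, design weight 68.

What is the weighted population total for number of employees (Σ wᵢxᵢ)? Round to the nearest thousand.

170000

Weighted total = 169704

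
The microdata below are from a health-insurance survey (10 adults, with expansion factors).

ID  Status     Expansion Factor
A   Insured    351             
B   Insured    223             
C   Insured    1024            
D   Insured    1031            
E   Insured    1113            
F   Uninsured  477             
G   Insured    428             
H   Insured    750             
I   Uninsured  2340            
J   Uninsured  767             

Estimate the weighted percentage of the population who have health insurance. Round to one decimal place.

Sum of weights for 'Insured' = 351 + 223 + 1024 + 1031 + 1113 + 428 + 750 = 4920
Total weight = 351 + 223 + 1024 + 1031 + 1113 + 477 + 428 + 750 + 2340 + 767 = 8504
Weighted proportion = 4920 / 8504 = 0.57855127 → 57.855127%

57.9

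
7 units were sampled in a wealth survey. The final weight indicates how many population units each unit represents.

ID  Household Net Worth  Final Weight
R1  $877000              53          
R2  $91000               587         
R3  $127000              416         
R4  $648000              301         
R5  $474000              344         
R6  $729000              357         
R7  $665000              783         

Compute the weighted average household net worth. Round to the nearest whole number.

454693

Weighted sum = 1291782000
Sum of weights = 2841
Weighted mean = 1291782000 / 2841 = 454692.71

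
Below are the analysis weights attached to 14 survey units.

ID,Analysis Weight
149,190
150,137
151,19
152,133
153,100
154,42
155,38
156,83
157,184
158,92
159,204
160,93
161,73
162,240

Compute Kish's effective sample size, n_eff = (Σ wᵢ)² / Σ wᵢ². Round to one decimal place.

Σ wᵢ = 1628
Σ wᵢ² = 248530
n_eff = 1628² / 248530 = 2650384 / 248530 = 10.664242

10.7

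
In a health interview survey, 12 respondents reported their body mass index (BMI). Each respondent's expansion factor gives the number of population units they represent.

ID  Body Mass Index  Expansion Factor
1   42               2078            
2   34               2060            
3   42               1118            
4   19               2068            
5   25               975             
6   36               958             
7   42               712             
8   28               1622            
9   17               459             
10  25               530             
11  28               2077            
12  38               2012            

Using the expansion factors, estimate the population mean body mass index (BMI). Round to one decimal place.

32.0

Weighted sum = 42×2078 + 34×2060 + 42×1118 + 19×2068 + 25×975 + 36×958 + 42×712 + 28×1622 + 17×459 + 25×530 + 28×2077 + 38×2012
  = 87276 + 70040 + 46956 + 39292 + 24375 + 34488 + 29904 + 45416 + 7803 + 13250 + 58156 + 76456 = 533412
Sum of weights = 2078 + 2060 + 1118 + 2068 + 975 + 958 + 712 + 1622 + 459 + 530 + 2077 + 2012 = 16669
Weighted mean = 533412 / 16669 = 32.00024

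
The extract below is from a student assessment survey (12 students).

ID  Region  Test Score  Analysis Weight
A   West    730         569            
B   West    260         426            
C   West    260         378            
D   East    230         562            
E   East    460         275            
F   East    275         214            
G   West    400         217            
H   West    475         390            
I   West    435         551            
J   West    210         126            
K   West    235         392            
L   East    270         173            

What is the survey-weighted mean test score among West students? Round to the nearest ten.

410

West rows: A, B, C, G, H, I, J, K
Weighted sum = 730×569 + 260×426 + 260×378 + 400×217 + 475×390 + 435×551 + 210×126 + 235×392
  = 415370 + 110760 + 98280 + 86800 + 185250 + 239685 + 26460 + 92120 = 1254725
Sum of weights = 569 + 426 + 378 + 217 + 390 + 551 + 126 + 392 = 3049
Weighted mean = 1254725 / 3049 = 411.52017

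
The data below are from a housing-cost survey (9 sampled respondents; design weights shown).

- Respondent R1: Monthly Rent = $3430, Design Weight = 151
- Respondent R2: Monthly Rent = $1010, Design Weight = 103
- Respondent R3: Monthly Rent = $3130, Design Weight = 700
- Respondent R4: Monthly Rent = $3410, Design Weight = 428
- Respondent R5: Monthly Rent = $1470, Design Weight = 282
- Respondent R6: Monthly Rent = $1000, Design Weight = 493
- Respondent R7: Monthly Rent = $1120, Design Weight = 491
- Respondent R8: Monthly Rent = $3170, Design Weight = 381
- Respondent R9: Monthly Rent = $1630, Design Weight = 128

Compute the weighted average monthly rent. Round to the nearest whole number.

Weighted sum = 3430×151 + 1010×103 + 3130×700 + 3410×428 + 1470×282 + 1000×493 + 1120×491 + 3170×381 + 1630×128
  = 517930 + 104030 + 2191000 + 1459480 + 414540 + 493000 + 549920 + 1207770 + 208640 = 7146310
Sum of weights = 151 + 103 + 700 + 428 + 282 + 493 + 491 + 381 + 128 = 3157
Weighted mean = 7146310 / 3157 = 2263.6395

2264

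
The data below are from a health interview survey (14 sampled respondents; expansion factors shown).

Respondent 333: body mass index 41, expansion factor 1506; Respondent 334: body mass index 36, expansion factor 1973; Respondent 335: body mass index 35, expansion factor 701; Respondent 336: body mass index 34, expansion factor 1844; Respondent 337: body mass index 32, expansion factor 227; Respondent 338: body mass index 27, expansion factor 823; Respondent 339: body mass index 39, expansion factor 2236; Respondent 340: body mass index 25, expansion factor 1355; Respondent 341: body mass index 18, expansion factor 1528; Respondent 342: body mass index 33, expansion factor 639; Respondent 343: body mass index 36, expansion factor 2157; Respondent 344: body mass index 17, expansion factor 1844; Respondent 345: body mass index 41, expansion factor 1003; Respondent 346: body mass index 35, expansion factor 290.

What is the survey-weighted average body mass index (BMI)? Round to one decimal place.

32.0

Weighted sum = 579433
Sum of weights = 18126
Weighted mean = 579433 / 18126 = 31.966954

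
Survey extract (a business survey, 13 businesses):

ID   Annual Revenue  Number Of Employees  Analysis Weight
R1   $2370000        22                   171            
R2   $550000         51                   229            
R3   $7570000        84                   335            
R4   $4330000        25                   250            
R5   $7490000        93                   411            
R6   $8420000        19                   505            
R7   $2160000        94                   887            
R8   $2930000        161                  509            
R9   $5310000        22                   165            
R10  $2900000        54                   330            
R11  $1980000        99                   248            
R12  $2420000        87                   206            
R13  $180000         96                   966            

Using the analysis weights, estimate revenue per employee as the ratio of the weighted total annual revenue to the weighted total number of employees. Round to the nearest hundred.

Σ wᵢ·y = 17884040000
Σ wᵢ·x = 419636
Ratio = 17884040000 / 419636 = 42617.983

42600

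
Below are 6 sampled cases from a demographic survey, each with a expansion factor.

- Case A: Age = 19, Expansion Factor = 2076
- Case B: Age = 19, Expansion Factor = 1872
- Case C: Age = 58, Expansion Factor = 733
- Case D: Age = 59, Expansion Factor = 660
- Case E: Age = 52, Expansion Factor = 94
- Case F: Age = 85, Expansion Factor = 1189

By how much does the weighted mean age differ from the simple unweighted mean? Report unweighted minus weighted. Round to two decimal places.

Unweighted sum = 19 + 19 + 58 + 59 + 52 + 85 = 292
Unweighted mean = 292 / 6 = 48.666667
Weighted sum = 19×2076 + 19×1872 + 58×733 + 59×660 + 52×94 + 85×1189
  = 262419
Sum of weights = 2076 + 1872 + 733 + 660 + 94 + 1189 = 6624
Weighted mean = 262419 / 6624 = 39.616395
Difference (unweighted minus weighted) = 9.0502717

9.05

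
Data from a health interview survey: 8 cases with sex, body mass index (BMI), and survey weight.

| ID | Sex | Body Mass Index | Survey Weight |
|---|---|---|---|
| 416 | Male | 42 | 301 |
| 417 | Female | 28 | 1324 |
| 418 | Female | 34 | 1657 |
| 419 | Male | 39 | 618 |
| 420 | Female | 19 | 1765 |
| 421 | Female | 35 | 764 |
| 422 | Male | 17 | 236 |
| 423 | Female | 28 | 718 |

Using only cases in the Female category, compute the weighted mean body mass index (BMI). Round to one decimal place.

27.9

Female rows: 417, 418, 420, 421, 423
Weighted sum = 28×1324 + 34×1657 + 19×1765 + 35×764 + 28×718
  = 173789
Sum of weights = 1324 + 1657 + 1765 + 764 + 718 = 6228
Weighted mean = 173789 / 6228 = 27.904464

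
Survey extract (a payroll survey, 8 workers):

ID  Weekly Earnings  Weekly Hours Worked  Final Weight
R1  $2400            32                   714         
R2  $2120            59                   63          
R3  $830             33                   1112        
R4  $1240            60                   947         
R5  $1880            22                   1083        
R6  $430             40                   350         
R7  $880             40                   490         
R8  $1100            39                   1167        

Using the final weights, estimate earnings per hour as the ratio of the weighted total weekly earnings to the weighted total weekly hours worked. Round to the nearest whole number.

35

Σ wᵢ·y = 2400×714 + 2120×63 + 830×1112 + 1240×947 + 1880×1083 + 430×350 + 880×490 + 1100×1167
  = 1713600 + 133560 + 922960 + 1174280 + 2036040 + 150500 + 431200 + 1283700 = 7845840
Σ wᵢ·x = 223020
Ratio = 7845840 / 223020 = 35.179984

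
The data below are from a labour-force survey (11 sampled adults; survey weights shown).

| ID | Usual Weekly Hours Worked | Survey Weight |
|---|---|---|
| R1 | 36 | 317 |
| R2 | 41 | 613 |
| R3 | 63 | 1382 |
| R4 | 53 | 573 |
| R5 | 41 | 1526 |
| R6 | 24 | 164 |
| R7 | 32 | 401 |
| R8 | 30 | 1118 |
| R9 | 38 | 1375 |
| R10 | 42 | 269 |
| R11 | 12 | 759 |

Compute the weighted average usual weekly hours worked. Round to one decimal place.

Weighted sum = 36×317 + 41×613 + 63×1382 + 53×573 + 41×1526 + 24×164 + 32×401 + 30×1118 + 38×1375 + 42×269 + 12×759
  = 11412 + 25133 + 87066 + 30369 + 62566 + 3936 + 12832 + 33540 + 52250 + 11298 + 9108 = 339510
Sum of weights = 317 + 613 + 1382 + 573 + 1526 + 164 + 401 + 1118 + 1375 + 269 + 759 = 8497
Weighted mean = 339510 / 8497 = 39.956455

40.0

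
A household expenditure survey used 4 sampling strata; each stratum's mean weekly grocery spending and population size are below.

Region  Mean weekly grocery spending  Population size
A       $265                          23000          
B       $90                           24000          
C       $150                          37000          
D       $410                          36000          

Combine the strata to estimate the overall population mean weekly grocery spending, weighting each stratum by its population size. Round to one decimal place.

238.0

Σ Nₕ·x̄ₕ = 265×23000 + 90×24000 + 150×37000 + 410×36000
  = 28565000
Σ Nₕ = 23000 + 24000 + 37000 + 36000 = 120000
Overall mean = 28565000 / 120000 = 238.04167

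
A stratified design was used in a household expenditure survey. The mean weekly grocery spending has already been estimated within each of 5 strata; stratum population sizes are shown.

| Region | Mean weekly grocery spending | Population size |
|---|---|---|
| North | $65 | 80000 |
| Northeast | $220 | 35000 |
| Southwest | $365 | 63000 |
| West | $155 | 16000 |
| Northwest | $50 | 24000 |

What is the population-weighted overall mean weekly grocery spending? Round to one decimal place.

Σ Nₕ·x̄ₕ = 65×80000 + 220×35000 + 365×63000 + 155×16000 + 50×24000
  = 39575000
Σ Nₕ = 80000 + 35000 + 63000 + 16000 + 24000 = 218000
Overall mean = 39575000 / 218000 = 181.5367

181.5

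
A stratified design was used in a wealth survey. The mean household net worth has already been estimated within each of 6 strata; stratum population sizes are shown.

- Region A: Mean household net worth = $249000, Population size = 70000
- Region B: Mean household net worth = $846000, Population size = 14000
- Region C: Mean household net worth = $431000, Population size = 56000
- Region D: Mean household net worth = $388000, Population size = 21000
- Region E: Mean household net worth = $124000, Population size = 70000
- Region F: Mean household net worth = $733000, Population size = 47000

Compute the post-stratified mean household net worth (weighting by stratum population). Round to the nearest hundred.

376600

Σ Nₕ·x̄ₕ = 249000×70000 + 846000×14000 + 431000×56000 + 388000×21000 + 124000×70000 + 733000×47000
  = 17430000000 + 11844000000 + 24136000000 + 8148000000 + 8680000000 + 34451000000 = 104689000000
Σ Nₕ = 70000 + 14000 + 56000 + 21000 + 70000 + 47000 = 278000
Overall mean = 104689000000 / 278000 = 376579.14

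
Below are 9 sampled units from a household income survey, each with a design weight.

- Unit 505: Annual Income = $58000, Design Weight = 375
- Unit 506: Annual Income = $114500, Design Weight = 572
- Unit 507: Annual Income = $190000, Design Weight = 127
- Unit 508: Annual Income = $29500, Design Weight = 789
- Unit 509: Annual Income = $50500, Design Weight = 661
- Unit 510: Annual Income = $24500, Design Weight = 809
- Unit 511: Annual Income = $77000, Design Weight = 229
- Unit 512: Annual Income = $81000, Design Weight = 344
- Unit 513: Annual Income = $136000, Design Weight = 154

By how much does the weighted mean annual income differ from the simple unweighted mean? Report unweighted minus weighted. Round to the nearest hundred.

21900

Unweighted sum = 58000 + 114500 + 190000 + 29500 + 50500 + 24500 + 77000 + 81000 + 136000 = 761000
Unweighted mean = 761000 / 9 = 84555.556
Weighted sum = 58000×375 + 114500×572 + 190000×127 + 29500×789 + 50500×661 + 24500×809 + 77000×229 + 81000×344 + 136000×154
  = 21750000 + 65494000 + 24130000 + 23275500 + 33380500 + 19820500 + 17633000 + 27864000 + 20944000 = 254291500
Sum of weights = 375 + 572 + 127 + 789 + 661 + 809 + 229 + 344 + 154 = 4060
Weighted mean = 254291500 / 4060 = 62633.374
Difference (unweighted minus weighted) = 21922.181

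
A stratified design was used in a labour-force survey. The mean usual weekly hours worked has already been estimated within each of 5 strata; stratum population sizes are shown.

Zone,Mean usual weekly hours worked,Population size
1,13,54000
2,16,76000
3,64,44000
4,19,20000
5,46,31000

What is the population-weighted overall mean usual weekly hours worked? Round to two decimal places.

Σ Nₕ·x̄ₕ = 13×54000 + 16×76000 + 64×44000 + 19×20000 + 46×31000
  = 702000 + 1216000 + 2816000 + 380000 + 1426000 = 6540000
Σ Nₕ = 54000 + 76000 + 44000 + 20000 + 31000 = 225000
Overall mean = 6540000 / 225000 = 29.066667

29.07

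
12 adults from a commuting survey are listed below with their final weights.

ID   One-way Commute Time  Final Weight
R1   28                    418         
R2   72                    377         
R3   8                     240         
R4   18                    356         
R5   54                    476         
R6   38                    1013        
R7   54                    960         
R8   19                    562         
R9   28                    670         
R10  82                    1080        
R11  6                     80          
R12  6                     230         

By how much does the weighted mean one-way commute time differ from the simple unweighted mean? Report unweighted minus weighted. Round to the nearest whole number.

-9

Unweighted sum = 28 + 72 + 8 + 18 + 54 + 38 + 54 + 19 + 28 + 82 + 6 + 6 = 413
Unweighted mean = 413 / 12 = 34.416667
Weighted sum = 28×418 + 72×377 + 8×240 + 18×356 + 54×476 + 38×1013 + 54×960 + 19×562 + 28×670 + 82×1080 + 6×80 + 6×230
  = 11704 + 27144 + 1920 + 6408 + 25704 + 38494 + 51840 + 10678 + 18760 + 88560 + 480 + 1380 = 283072
Sum of weights = 418 + 377 + 240 + 356 + 476 + 1013 + 960 + 562 + 670 + 1080 + 80 + 230 = 6462
Weighted mean = 283072 / 6462 = 43.805633
Difference (unweighted minus weighted) = -9.3889663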